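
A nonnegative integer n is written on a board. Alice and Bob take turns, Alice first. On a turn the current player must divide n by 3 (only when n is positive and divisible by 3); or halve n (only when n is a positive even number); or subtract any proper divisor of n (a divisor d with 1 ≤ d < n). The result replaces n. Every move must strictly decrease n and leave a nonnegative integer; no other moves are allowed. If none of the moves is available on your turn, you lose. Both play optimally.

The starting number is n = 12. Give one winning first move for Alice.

Move to 4.

Label each position W (a win for the player to move) or L (a loss). A position with no legal move is L; any other position is W exactly when some move reaches an L, and L when every move reaches a W.
n=0: no move → L
n=1: no move → L
n=2: can move to 1, which is L ⇒ W
n=3: can move to 1, which is L ⇒ W
n=4: moves to 2(W), 3(W); every one is W ⇒ L
n=5: can move to 4, which is L ⇒ W
n=6: can move to 4, which is L ⇒ W
n=7: the only move is to 6(W), a W ⇒ L
n=8: can move to 4, which is L ⇒ W
n=9: moves to 3(W), 6(W), 8(W); every one is W ⇒ L
n=10: can move to 9, which is L ⇒ W
n=11: the only move is to 10(W), a W ⇒ L
n=12: can move to 4, which is L ⇒ W
From 12, the L positions reachable in one move are: 4, 9, 11. Any move reaching one of these is winning.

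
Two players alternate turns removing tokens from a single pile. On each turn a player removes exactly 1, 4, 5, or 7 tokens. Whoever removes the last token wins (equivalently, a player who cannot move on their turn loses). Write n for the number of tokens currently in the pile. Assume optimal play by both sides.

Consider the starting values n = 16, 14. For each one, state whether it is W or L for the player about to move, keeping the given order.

16: L, 14: W

Classify positions by backward induction: terminal positions (no move available) are L. From any other position, the mover wins iff some move reaches an L.
n=0: no move → L
n=1: reaches L-position 0 → W
n=2: only reaches 1(W), which is W → L
n=3: reaches L-position 2 → W
n=4: reaches L-position 0 → W
n=5: reaches L-position 0 → W
n=6: reaches L-position 2 → W
n=7: reaches L-position 2 → W
n=8: only reaches 7(W), 4(W), 3(W), 1(W), all W → L
n=9: reaches L-position 8 → W
n=10: only reaches 9(W), 6(W), 5(W), 3(W), all W → L
n=11: reaches L-position 10 → W
n=12: reaches L-position 8 → W
n=13: reaches L-position 8 → W
n=14: reaches L-position 10 → W
n=15: reaches L-position 10 → W
n=16: only reaches 15(W), 12(W), 11(W), 9(W), all W → L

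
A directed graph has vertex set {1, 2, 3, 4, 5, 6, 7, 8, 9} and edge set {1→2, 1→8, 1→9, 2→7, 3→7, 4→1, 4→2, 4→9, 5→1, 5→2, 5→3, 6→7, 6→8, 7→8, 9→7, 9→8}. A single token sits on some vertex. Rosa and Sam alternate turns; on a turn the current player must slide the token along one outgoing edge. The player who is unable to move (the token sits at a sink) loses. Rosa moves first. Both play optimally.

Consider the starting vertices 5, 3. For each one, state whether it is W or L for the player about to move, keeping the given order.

Positions with no move are L. A position that does have a move is losing for the player to move precisely when every available move leads to a winning position for the opponent. Fill in the labels:
Every edge goes from a vertex to one that appears earlier in the order 8, 7, 2, 9, 1, 6, 4, 3, 5, so processing vertices in that order labels each vertex after all of its successors.
8: no outgoing edge → L
7: reaches L-position 8 → W
2: only reaches 7(W), which is W → L
9: reaches L-position 8 → W
1: reaches L-position 2 → W
6: reaches L-position 8 → W
4: reaches L-position 2 → W
3: only reaches 7(W), which is W → L
5: reaches L-position 3 → W

5: W, 3: L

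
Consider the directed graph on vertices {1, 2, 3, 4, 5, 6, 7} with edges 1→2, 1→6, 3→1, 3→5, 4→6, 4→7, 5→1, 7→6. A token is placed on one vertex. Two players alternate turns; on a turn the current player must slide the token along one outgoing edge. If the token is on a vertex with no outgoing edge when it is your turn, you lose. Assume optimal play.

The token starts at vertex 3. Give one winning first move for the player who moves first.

Move to 5.

Use the standard recursion: the mover loses at a terminal position; elsewhere, the mover wins exactly when some move hands the opponent an L position.
Every edge goes from a vertex to one that appears earlier in the order 2, 6, 1, 5, 7, 4, 3, so processing vertices in that order labels each vertex after all of its successors.
2: no outgoing edge → L
6: no outgoing edge → L
1: W (go to 6, an L position)
5: L (sole option 1(W) is W)
7: W (go to 6, an L position)
4: W (go to 6, an L position)
3: W (go to 5, an L position)
From 3, the L positions reachable in one move are: 5.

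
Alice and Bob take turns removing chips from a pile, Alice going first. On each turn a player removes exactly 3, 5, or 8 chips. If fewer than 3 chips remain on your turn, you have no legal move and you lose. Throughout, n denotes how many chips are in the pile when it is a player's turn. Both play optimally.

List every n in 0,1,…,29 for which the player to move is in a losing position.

Use the standard recursion: the mover loses at a terminal position; elsewhere, the mover wins exactly when some move hands the opponent an L position.
n=0: no move → L
n=1: no move → L
n=2: no move → L
n=3: reaches L-position 0 → W
n=4: reaches L-position 1 → W
n=5: reaches L-position 2 → W
n=6: reaches L-position 1 → W
n=7: reaches L-position 2 → W
n=8: reaches L-position 0 → W
n=9: reaches L-position 1 → W
n=10: reaches L-position 2 → W
n=11: only reaches 8(W), 6(W), 3(W), all W → L
n=12: only reaches 9(W), 7(W), 4(W), all W → L
n=13: only reaches 10(W), 8(W), 5(W), all W → L
n=14: reaches L-position 11 → W
n=15: reaches L-position 12 → W
n=16: reaches L-position 13 → W
n=17: reaches L-position 12 → W
n=18: reaches L-position 13 → W
n=19: reaches L-position 11 → W
n=20: reaches L-position 12 → W
n=21: reaches L-position 13 → W
n=22: only reaches 19(W), 17(W), 14(W), all W → L
n=23: only reaches 20(W), 18(W), 15(W), all W → L
n=24: only reaches 21(W), 19(W), 16(W), all W → L
n=25: reaches L-position 22 → W
n=26: reaches L-position 23 → W
n=27: reaches L-position 24 → W
n=28: reaches L-position 23 → W
n=29: reaches L-position 24 → W
The losing starting values of n are exactly the entries labelled L in this table (9 of them).

0, 1, 2, 11, 12, 13, 22, 23, 24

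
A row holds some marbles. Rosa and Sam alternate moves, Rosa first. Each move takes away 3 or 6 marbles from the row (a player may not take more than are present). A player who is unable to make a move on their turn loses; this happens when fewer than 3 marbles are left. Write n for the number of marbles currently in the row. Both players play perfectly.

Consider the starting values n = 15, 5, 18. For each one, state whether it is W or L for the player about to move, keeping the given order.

15: W, 5: W, 18: L

Label each position W (a win for the player to move) or L (a loss). A position with no legal move is L; any other position is W exactly when some move reaches an L, and L when every move reaches a W.
n=0: no move → L
n=1: no move → L
n=2: no move → L
n=3: W (go to 0, an L position)
n=4: W (go to 1, an L position)
n=5: W (go to 2, an L position)
n=6: W (go to 0, an L position)
n=7: W (go to 1, an L position)
n=8: W (go to 2, an L position)
n=9: L (options 6(W), 3(W) are all W)
n=10: L (options 7(W), 4(W) are all W)
n=11: L (options 8(W), 5(W) are all W)
n=12: W (go to 9, an L position)
n=13: W (go to 10, an L position)
n=14: W (go to 11, an L position)
n=15: W (go to 9, an L position)
n=16: W (go to 10, an L position)
n=17: W (go to 11, an L position)
n=18: L (options 15(W), 12(W) are all W)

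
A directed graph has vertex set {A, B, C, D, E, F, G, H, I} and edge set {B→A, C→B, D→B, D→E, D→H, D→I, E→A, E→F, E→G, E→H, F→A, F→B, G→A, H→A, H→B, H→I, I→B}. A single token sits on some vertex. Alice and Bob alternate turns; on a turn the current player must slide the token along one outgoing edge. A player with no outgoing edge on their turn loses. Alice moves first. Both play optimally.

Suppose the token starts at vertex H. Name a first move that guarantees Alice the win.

Compute win/loss labels from the base case upward. A position with no move is L. Any other position is W if it can reach an L in one move, else L.
Every edge goes from a vertex to one that appears earlier in the order A, B, I, F, H, C, G, E, D, so processing vertices in that order labels each vertex after all of its successors.
A: no outgoing edge → L
B: can move to A, which is L ⇒ W
I: the only move is to B(W), a W ⇒ L
F: can move to A, which is L ⇒ W
H: can move to I, which is L ⇒ W
C: the only move is to B(W), a W ⇒ L
G: can move to A, which is L ⇒ W
E: can move to A, which is L ⇒ W
D: can move to I, which is L ⇒ W
From H, the L positions reachable in one move are: I, A. Any move reaching one of these is winning.

Move to I.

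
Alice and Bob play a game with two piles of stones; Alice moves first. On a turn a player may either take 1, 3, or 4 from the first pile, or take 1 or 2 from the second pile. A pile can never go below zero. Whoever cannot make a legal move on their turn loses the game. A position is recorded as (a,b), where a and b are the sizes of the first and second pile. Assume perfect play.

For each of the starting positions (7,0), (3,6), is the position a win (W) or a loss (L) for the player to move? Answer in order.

(7,0): L, (3,6): W

Positions with no move are L. A position that does have a move is losing for the player to move precisely when every available move leads to a winning position for the opponent. Fill in the labels:
No move ever increases a pile, so every position that can arise here has a ≤ 7 and b ≤ 6; it is enough to label the cells with 0 ≤ a ≤ 7 and 0 ≤ b ≤ 6.
Every move lowers a or b (never raises either), so fill the grid row by row in increasing a, and left to right within a row: each cell's successors are then already labelled.
      b=0  b=1  b=2  b=3  b=4  b=5  b=6
a=0:    L    W    W    L    W    W    L
a=1:    W    L    W    W    L    W    W
a=2:    L    W    W    L    W    W    L
a=3:    W    L    W    W    L    W    W
a=4:    W    W    L    W    W    L    W
a=5:    W    W    W    W    W    W    W
a=6:    W    W    L    W    W    L    W
a=7:    L    W    W    L    W    W    L
Cells with no legal move (terminal, hence L): (0,0).
The remaining L cells, each justified by listing all of its moves:
(0,3): only reaches (0,2)(W), (0,1)(W), all W → L
(0,6): only reaches (0,5)(W), (0,4)(W), all W → L
(1,1): only reaches (0,1)(W), (1,0)(W), all W → L
(1,4): only reaches (0,4)(W), (1,3)(W), (1,2)(W), all W → L
(2,0): only reaches (1,0)(W), which is W → L
(2,3): only reaches (1,3)(W), (2,2)(W), (2,1)(W), all W → L
(2,6): only reaches (1,6)(W), (2,5)(W), (2,4)(W), all W → L
(3,1): only reaches (2,1)(W), (0,1)(W), (3,0)(W), all W → L
(3,4): only reaches (2,4)(W), (0,4)(W), (3,3)(W), (3,2)(W), all W → L
(4,2): only reaches (3,2)(W), (1,2)(W), (0,2)(W), (4,1)(W), (4,0)(W), all W → L
(4,5): only reaches (3,5)(W), (1,5)(W), (0,5)(W), (4,4)(W), (4,3)(W), all W → L
(6,2): only reaches (5,2)(W), (3,2)(W), (2,2)(W), (6,1)(W), (6,0)(W), all W → L
(6,5): only reaches (5,5)(W), (3,5)(W), (2,5)(W), (6,4)(W), (6,3)(W), all W → L
(7,0): only reaches (6,0)(W), (4,0)(W), (3,0)(W), all W → L
(7,3): only reaches (6,3)(W), (4,3)(W), (3,3)(W), (7,2)(W), (7,1)(W), all W → L
(7,6): only reaches (6,6)(W), (4,6)(W), (3,6)(W), (7,5)(W), (7,4)(W), all W → L
Every other cell has at least one move into one of the L cells above, so it is W.
(7,0): one of the L cells justified above, so L
(3,6): the move to (2,6) reaches an L cell, so W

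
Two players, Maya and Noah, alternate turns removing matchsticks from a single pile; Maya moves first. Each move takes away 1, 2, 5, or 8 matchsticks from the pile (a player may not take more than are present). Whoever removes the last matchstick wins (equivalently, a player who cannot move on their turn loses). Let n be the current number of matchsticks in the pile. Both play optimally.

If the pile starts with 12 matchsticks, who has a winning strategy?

Positions with no move are L. A position that does have a move is losing for the player to move precisely when every available move leads to a winning position for the opponent. Fill in the labels:
n=0: no move → L
n=1: W (go to 0, an L position)
n=2: W (go to 0, an L position)
n=3: L (options 2(W), 1(W) are all W)
n=4: W (go to 3, an L position)
n=5: W (go to 3, an L position)
n=6: L (options 5(W), 4(W), 1(W) are all W)
n=7: W (go to 6, an L position)
n=8: W (go to 6, an L position)
n=9: L (options 8(W), 7(W), 4(W), 1(W) are all W)
n=10: W (go to 9, an L position)
n=11: W (go to 9, an L position)
n=12: L (options 11(W), 10(W), 7(W), 4(W) are all W)
The starting position 12 is L: whatever Maya does, the opponent receives a W position.

Noah wins.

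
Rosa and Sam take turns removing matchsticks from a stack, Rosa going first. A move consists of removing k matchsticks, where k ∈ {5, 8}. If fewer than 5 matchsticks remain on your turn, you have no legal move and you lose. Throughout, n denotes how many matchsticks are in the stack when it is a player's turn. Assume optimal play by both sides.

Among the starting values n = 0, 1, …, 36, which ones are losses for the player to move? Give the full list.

Build the W/L table. Terminal = L. A non-terminal position is W if it has a move to some L; otherwise it is L.
n=0: no move → L
n=1: no move → L
n=2: no move → L
n=3: no move → L
n=4: no move → L
n=5: reaches L-position 0 → W
n=6: reaches L-position 1 → W
n=7: reaches L-position 2 → W
n=8: reaches L-position 3 → W
n=9: reaches L-position 4 → W
n=10: reaches L-position 2 → W
n=11: reaches L-position 3 → W
n=12: reaches L-position 4 → W
n=13: only reaches 8(W), 5(W), all W → L
n=14: only reaches 9(W), 6(W), all W → L
n=15: only reaches 10(W), 7(W), all W → L
n=16: only reaches 11(W), 8(W), all W → L
n=17: only reaches 12(W), 9(W), all W → L
n=18: reaches L-position 13 → W
n=19: reaches L-position 14 → W
n=20: reaches L-position 15 → W
n=21: reaches L-position 16 → W
n=22: reaches L-position 17 → W
n=23: reaches L-position 15 → W
n=24: reaches L-position 16 → W
n=25: reaches L-position 17 → W
n=26: only reaches 21(W), 18(W), all W → L
n=27: only reaches 22(W), 19(W), all W → L
n=28: only reaches 23(W), 20(W), all W → L
n=29: only reaches 24(W), 21(W), all W → L
n=30: only reaches 25(W), 22(W), all W → L
n=31: reaches L-position 26 → W
n=32: reaches L-position 27 → W
n=33: reaches L-position 28 → W
n=34: reaches L-position 29 → W
n=35: reaches L-position 30 → W
n=36: reaches L-position 28 → W
Reading off the rows marked L gives the requested list; there are 15 such values of n.

0, 1, 2, 3, 4, 13, 14, 15, 16, 17, 26, 27, 28, 29, 30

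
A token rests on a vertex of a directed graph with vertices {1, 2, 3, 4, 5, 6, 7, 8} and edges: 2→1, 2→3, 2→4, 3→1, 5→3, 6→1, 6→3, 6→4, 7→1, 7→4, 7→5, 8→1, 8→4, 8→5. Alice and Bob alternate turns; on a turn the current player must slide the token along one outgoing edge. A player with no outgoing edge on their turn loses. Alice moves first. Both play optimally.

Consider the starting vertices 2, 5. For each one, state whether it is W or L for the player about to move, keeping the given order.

2: W, 5: L

Work bottom-up. With no move the player to move loses. Otherwise the position is W if at least one move leads to an L position for the opponent, and L if every move leads to a W.
Every edge goes from a vertex to one that appears earlier in the order 4, 1, 3, 5, 6, 8, 7, 2, so processing vertices in that order labels each vertex after all of its successors.
4: no outgoing edge → L
1: no outgoing edge → L
3: reaches L-position 1 → W
5: only reaches 3(W), which is W → L
6: reaches L-position 1 → W
8: reaches L-position 5 → W
7: reaches L-position 5 → W
2: reaches L-position 1 → W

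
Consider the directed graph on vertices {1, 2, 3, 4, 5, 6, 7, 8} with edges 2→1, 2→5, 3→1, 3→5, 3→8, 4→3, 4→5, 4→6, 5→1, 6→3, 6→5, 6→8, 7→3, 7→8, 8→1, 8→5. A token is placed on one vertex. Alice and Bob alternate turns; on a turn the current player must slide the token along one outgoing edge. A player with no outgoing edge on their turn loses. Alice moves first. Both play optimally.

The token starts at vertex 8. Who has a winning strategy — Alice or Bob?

Classify positions by backward induction: terminal positions (no move available) are L. From any other position, the mover wins iff some move reaches an L.
Every edge goes from a vertex to one that appears earlier in the order 1, 5, 8, 3, 2, 7, 6, 4, so processing vertices in that order labels each vertex after all of its successors.
1: no outgoing edge → L
5: W (go to 1, an L position)
8: W (go to 1, an L position)
3: W (go to 1, an L position)
2: W (go to 1, an L position)
7: L (options 3(W), 8(W) are all W)
6: L (options 3(W), 8(W), 5(W) are all W)
4: W (go to 6, an L position)
The starting position 8 is W: Alice should move to 1, handing over an L position.

Alice wins.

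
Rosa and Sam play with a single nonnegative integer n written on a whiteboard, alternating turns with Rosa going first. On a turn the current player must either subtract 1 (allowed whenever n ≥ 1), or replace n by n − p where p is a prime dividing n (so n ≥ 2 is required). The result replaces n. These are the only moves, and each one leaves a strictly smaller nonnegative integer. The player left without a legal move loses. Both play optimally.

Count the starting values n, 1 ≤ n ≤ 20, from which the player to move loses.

5

Build the W/L table. Terminal = L. A non-terminal position is W if it has a move to some L; otherwise it is L.
n=0: no move → L
n=1: can move to 0, which is L ⇒ W
n=2: can move to 0, which is L ⇒ W
n=3: can move to 0, which is L ⇒ W
n=4: moves to 2(W), 3(W); every one is W ⇒ L
n=5: can move to 0, which is L ⇒ W
n=6: can move to 4, which is L ⇒ W
n=7: can move to 0, which is L ⇒ W
n=8: moves to 6(W), 7(W); every one is W ⇒ L
n=9: can move to 8, which is L ⇒ W
n=10: can move to 8, which is L ⇒ W
n=11: can move to 0, which is L ⇒ W
n=12: moves to 9(W), 10(W), 11(W); every one is W ⇒ L
n=13: can move to 0, which is L ⇒ W
n=14: can move to 12, which is L ⇒ W
n=15: can move to 12, which is L ⇒ W
n=16: moves to 14(W), 15(W); every one is W ⇒ L
n=17: can move to 0, which is L ⇒ W
n=18: can move to 16, which is L ⇒ W
n=19: can move to 0, which is L ⇒ W
n=20: moves to 15(W), 18(W), 19(W); every one is W ⇒ L
L entries with 1 ≤ n ≤ 20 (n=0 is outside the asked range and is not counted): n = 4, 8, 12, 16, 20; that makes 5.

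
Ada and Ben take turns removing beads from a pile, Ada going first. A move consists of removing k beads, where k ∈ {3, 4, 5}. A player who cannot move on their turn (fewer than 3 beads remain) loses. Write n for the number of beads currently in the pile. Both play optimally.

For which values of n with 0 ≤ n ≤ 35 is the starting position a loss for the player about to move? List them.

0, 1, 2, 8, 9, 10, 16, 17, 18, 24, 25, 26, 32, 33, 34

Classify positions by backward induction: terminal positions (no move available) are L. From any other position, the mover wins iff some move reaches an L.
n=0: no move → L
n=1: no move → L
n=2: no move → L
n=3: reaches L-position 0 → W
n=4: reaches L-position 1 → W
n=5: reaches L-position 2 → W
n=6: reaches L-position 2 → W
n=7: reaches L-position 2 → W
n=8: only reaches 5(W), 4(W), 3(W), all W → L
n=9: only reaches 6(W), 5(W), 4(W), all W → L
n=10: only reaches 7(W), 6(W), 5(W), all W → L
n=11: reaches L-position 8 → W
n=12: reaches L-position 9 → W
n=13: reaches L-position 10 → W
n=14: reaches L-position 10 → W
n=15: reaches L-position 10 → W
n=16: only reaches 13(W), 12(W), 11(W), all W → L
n=17: only reaches 14(W), 13(W), 12(W), all W → L
n=18: only reaches 15(W), 14(W), 13(W), all W → L
n=19: reaches L-position 16 → W
n=20: reaches L-position 17 → W
n=21: reaches L-position 18 → W
n=22: reaches L-position 18 → W
n=23: reaches L-position 18 → W
n=24: only reaches 21(W), 20(W), 19(W), all W → L
n=25: only reaches 22(W), 21(W), 20(W), all W → L
n=26: only reaches 23(W), 22(W), 21(W), all W → L
n=27: reaches L-position 24 → W
n=28: reaches L-position 25 → W
n=29: reaches L-position 26 → W
n=30: reaches L-position 26 → W
n=31: reaches L-position 26 → W
n=32: only reaches 29(W), 28(W), 27(W), all W → L
n=33: only reaches 30(W), 29(W), 28(W), all W → L
n=34: only reaches 31(W), 30(W), 29(W), all W → L
n=35: reaches L-position 32 → W
Reading off the rows marked L gives the requested list; there are 15 such values of n.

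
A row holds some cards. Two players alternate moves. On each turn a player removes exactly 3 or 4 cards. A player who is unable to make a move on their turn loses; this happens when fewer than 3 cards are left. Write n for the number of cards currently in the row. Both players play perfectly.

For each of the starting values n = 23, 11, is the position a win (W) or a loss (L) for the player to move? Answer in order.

Positions with no move are L. A position that does have a move is losing for the player to move precisely when every available move leads to a winning position for the opponent. Fill in the labels:
n=0: no move → L
n=1: no move → L
n=2: no move → L
n=3: →0(L), so W
n=4: →1(L), so W
n=5: →2(L), so W
n=6: →2(L), so W
n=7: →4(W), 3(W) — all W, so L
n=8: →5(W), 4(W) — all W, so L
n=9: →6(W), 5(W) — all W, so L
n=10: →7(L), so W
n=11: →8(L), so W
n=12: →9(L), so W
n=13: →9(L), so W
n=14: →11(W), 10(W) — all W, so L
n=15: →12(W), 11(W) — all W, so L
n=16: →13(W), 12(W) — all W, so L
n=17: →14(L), so W
n=18: →15(L), so W
n=19: →16(L), so W
n=20: →16(L), so W
n=21: →18(W), 17(W) — all W, so L
n=22: →19(W), 18(W) — all W, so L
n=23: →20(W), 19(W) — all W, so L

23: L, 11: W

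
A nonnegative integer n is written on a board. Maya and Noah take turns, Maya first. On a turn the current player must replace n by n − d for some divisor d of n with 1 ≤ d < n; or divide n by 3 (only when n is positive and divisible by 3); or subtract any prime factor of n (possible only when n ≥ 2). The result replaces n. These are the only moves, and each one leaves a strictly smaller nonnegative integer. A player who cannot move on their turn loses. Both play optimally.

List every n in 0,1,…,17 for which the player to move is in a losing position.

0, 1, 4, 9, 14

Classify positions by backward induction: terminal positions (no move available) are L. From any other position, the mover wins iff some move reaches an L.
n=0: no move → L
n=1: no move → L
n=2: reaches L-position 0 → W
n=3: reaches L-position 0 → W
n=4: only reaches 2(W), 3(W), all W → L
n=5: reaches L-position 0 → W
n=6: reaches L-position 4 → W
n=7: reaches L-position 0 → W
n=8: reaches L-position 4 → W
n=9: only reaches 3(W), 6(W), 8(W), all W → L
n=10: reaches L-position 9 → W
n=11: reaches L-position 0 → W
n=12: reaches L-position 4 → W
n=13: reaches L-position 0 → W
n=14: only reaches 7(W), 12(W), 13(W), all W → L
n=15: reaches L-position 14 → W
n=16: reaches L-position 14 → W
n=17: reaches L-position 0 → W
Reading off the rows marked L gives the requested list; there are 5 such values of n.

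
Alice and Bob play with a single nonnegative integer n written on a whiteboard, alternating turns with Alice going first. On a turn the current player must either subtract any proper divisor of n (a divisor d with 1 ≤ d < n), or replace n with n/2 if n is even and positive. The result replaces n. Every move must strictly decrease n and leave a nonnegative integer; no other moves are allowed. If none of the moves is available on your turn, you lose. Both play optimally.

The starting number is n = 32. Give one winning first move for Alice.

Work bottom-up. With no move the player to move loses. Otherwise the position is W if at least one move leads to an L position for the opponent, and L if every move leads to a W.
n=0: no move → L
n=1: no move → L
n=2: reaches L-position 1 → W
n=3: only reaches 2(W), which is W → L
n=4: reaches L-position 3 → W
n=5: only reaches 4(W), which is W → L
n=6: reaches L-position 3 → W
n=7: only reaches 6(W), which is W → L
n=8: reaches L-position 7 → W
n=9: only reaches 6(W), 8(W), all W → L
n=10: reaches L-position 5 → W
n=11: only reaches 10(W), which is W → L
n=12: reaches L-position 9 → W
n=13: only reaches 12(W), which is W → L
n=14: reaches L-position 7 → W
n=15: only reaches 10(W), 12(W), 14(W), all W → L
n=16: reaches L-position 15 → W
n=17: only reaches 16(W), which is W → L
n=18: reaches L-position 9 → W
n=19: only reaches 18(W), which is W → L
n=20: reaches L-position 15 → W
n=21: only reaches 14(W), 18(W), 20(W), all W → L
n=22: reaches L-position 11 → W
n=23: only reaches 22(W), which is W → L
n=24: reaches L-position 21 → W
n=25: only reaches 20(W), 24(W), all W → L
n=26: reaches L-position 13 → W
n=27: only reaches 18(W), 24(W), 26(W), all W → L
n=28: reaches L-position 21 → W
n=29: only reaches 28(W), which is W → L
n=30: reaches L-position 15 → W
n=31: only reaches 30(W), which is W → L
n=32: reaches L-position 31 → W
From 32, the L positions reachable in one move are: 31.

Move to 31.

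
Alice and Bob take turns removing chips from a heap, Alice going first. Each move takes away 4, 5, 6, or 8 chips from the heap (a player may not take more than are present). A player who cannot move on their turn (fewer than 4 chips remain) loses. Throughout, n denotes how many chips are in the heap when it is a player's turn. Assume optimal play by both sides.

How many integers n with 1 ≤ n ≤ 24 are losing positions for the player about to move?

8

Build the W/L table. Terminal = L. A non-terminal position is W if it has a move to some L; otherwise it is L.
n=0: no move → L
n=1: no move → L
n=2: no move → L
n=3: no move → L
n=4: can move to 0, which is L ⇒ W
n=5: can move to 1, which is L ⇒ W
n=6: can move to 2, which is L ⇒ W
n=7: can move to 3, which is L ⇒ W
n=8: can move to 3, which is L ⇒ W
n=9: can move to 3, which is L ⇒ W
n=10: can move to 2, which is L ⇒ W
n=11: can move to 3, which is L ⇒ W
n=12: moves to 8(W), 7(W), 6(W), 4(W); every one is W ⇒ L
n=13: moves to 9(W), 8(W), 7(W), 5(W); every one is W ⇒ L
n=14: moves to 10(W), 9(W), 8(W), 6(W); every one is W ⇒ L
n=15: moves to 11(W), 10(W), 9(W), 7(W); every one is W ⇒ L
n=16: can move to 12, which is L ⇒ W
n=17: can move to 13, which is L ⇒ W
n=18: can move to 14, which is L ⇒ W
n=19: can move to 15, which is L ⇒ W
n=20: can move to 15, which is L ⇒ W
n=21: can move to 15, which is L ⇒ W
n=22: can move to 14, which is L ⇒ W
n=23: can move to 15, which is L ⇒ W
n=24: moves to 20(W), 19(W), 18(W), 16(W); every one is W ⇒ L
L entries with 1 ≤ n ≤ 24 (n=0 is outside the asked range and is not counted): n = 1, 2, 3, 12, 13, 14, 15, 24; that makes 8.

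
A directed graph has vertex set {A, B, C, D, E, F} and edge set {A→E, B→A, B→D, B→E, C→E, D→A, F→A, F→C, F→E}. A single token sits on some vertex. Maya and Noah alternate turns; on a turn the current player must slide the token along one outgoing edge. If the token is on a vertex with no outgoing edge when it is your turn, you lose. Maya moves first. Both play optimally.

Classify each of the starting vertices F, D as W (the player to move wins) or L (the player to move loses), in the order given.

Work bottom-up. With no move the player to move loses. Otherwise the position is W if at least one move leads to an L position for the opponent, and L if every move leads to a W.
Every edge goes from a vertex to one that appears earlier in the order E, C, A, F, D, B, so processing vertices in that order labels each vertex after all of its successors.
E: no outgoing edge → L
C: W (go to E, an L position)
A: W (go to E, an L position)
F: W (go to E, an L position)
D: L (sole option A(W) is W)
B: W (go to D, an L position)

F: W, D: L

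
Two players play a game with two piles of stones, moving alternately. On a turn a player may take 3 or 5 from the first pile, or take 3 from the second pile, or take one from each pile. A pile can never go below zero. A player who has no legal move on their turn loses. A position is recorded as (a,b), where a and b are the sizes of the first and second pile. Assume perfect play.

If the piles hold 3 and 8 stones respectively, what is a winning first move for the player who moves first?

Move to (0,8).

Work bottom-up. With no move the player to move loses. Otherwise the position is W if at least one move leads to an L position for the opponent, and L if every move leads to a W.
No move ever increases a pile, so every position that can arise here has a ≤ 3 and b ≤ 8; it is enough to label the cells with 0 ≤ a ≤ 3 and 0 ≤ b ≤ 8.
Every move lowers a or b (never raises either), so fill the grid row by row in increasing a, and left to right within a row: each cell's successors are then already labelled.
      b=0  b=1  b=2  b=3  b=4  b=5  b=6  b=7  b=8
a=0:    L    L    L    W    W    W    L    L    L
a=1:    L    W    W    W    L    L    L    W    W
a=2:    L    W    L    W    L    W    W    W    L
a=3:    W    W    W    W    L    W    W    W    W
Cells with no legal move (terminal, hence L): (0,0), (0,1), (0,2), (1,0), (2,0).
The remaining L cells, each justified by listing all of its moves:
(0,6): only reaches (0,3)(W), which is W → L
(0,7): only reaches (0,4)(W), which is W → L
(0,8): only reaches (0,5)(W), which is W → L
(1,4): only reaches (1,1)(W), (0,3)(W), all W → L
(1,5): only reaches (1,2)(W), (0,4)(W), all W → L
(1,6): only reaches (1,3)(W), (0,5)(W), all W → L
(2,2): only reaches (1,1)(W), which is W → L
(2,4): only reaches (2,1)(W), (1,3)(W), all W → L
(2,8): only reaches (2,5)(W), (1,7)(W), all W → L
(3,4): only reaches (0,4)(W), (3,1)(W), (2,3)(W), all W → L
Every other cell has at least one move into one of the L cells above, so it is W.
From (3,8), the L positions reachable in one move are: (0,8).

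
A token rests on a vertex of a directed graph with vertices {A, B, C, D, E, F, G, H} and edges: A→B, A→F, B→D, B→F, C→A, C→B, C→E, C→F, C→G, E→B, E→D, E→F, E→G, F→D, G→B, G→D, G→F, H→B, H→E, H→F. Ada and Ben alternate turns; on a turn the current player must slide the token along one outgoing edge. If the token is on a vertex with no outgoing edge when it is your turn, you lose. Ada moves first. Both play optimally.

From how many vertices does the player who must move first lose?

3

Build the W/L table. Terminal = L. A non-terminal position is W if it has a move to some L; otherwise it is L.
Every edge goes from a vertex to one that appears earlier in the order D, F, B, G, E, A, H, C, so processing vertices in that order labels each vertex after all of its successors.
D: no outgoing edge → L
F: W (go to D, an L position)
B: W (go to D, an L position)
G: W (go to D, an L position)
E: W (go to D, an L position)
A: L (options B(W), F(W) are all W)
H: L (options E(W), B(W), F(W) are all W)
C: W (go to A, an L position)
The L vertices are A, D, H; that is 3 in all.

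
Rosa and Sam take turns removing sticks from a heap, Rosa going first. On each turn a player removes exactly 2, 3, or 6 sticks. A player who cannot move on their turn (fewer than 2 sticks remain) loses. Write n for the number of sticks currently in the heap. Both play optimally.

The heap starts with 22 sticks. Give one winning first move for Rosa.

Label each position W (a win for the player to move) or L (a loss). A position with no legal move is L; any other position is W exactly when some move reaches an L, and L when every move reaches a W.
n=0: no move → L
n=1: no move → L
n=2: →0(L), so W
n=3: →1(L), so W
n=4: →1(L), so W
n=5: →3(W), 2(W) — all W, so L
n=6: →0(L), so W
n=7: →5(L), so W
n=8: →5(L), so W
n=9: →7(W), 6(W), 3(W) — all W, so L
n=10: →8(W), 7(W), 4(W) — all W, so L
n=11: →9(L), so W
n=12: →10(L), so W
n=13: →10(L), so W
n=14: →12(W), 11(W), 8(W) — all W, so L
n=15: →9(L), so W
n=16: →14(L), so W
n=17: →14(L), so W
n=18: →16(W), 15(W), 12(W) — all W, so L
n=19: →17(W), 16(W), 13(W) — all W, so L
n=20: →18(L), so W
n=21: →19(L), so W
n=22: →19(L), so W
From 22, the L positions reachable in one move are: 19.

Remove 3, leaving 19.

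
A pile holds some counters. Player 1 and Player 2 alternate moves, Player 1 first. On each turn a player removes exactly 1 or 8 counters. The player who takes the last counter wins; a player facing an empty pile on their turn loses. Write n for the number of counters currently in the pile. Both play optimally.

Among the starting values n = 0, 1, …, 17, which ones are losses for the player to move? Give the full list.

0, 2, 4, 6, 9, 11, 13, 15

Use the standard recursion: the mover loses at a terminal position; elsewhere, the mover wins exactly when some move hands the opponent an L position.
n=0: no move → L
n=1: can move to 0, which is L ⇒ W
n=2: the only move is to 1(W), a W ⇒ L
n=3: can move to 2, which is L ⇒ W
n=4: the only move is to 3(W), a W ⇒ L
n=5: can move to 4, which is L ⇒ W
n=6: the only move is to 5(W), a W ⇒ L
n=7: can move to 6, which is L ⇒ W
n=8: can move to 0, which is L ⇒ W
n=9: moves to 8(W), 1(W); every one is W ⇒ L
n=10: can move to 9, which is L ⇒ W
n=11: moves to 10(W), 3(W); every one is W ⇒ L
n=12: can move to 11, which is L ⇒ W
n=13: moves to 12(W), 5(W); every one is W ⇒ L
n=14: can move to 13, which is L ⇒ W
n=15: moves to 14(W), 7(W); every one is W ⇒ L
n=16: can move to 15, which is L ⇒ W
n=17: can move to 9, which is L ⇒ W
Reading off the rows marked L gives the requested list; there are 8 such values of n.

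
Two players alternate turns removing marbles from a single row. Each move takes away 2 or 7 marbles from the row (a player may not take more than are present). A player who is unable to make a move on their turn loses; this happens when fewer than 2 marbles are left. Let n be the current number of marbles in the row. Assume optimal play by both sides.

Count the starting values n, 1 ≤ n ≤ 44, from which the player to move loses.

Label each position W (a win for the player to move) or L (a loss). A position with no legal move is L; any other position is W exactly when some move reaches an L, and L when every move reaches a W.
n=0: no move → L
n=1: no move → L
n=2: →0(L), so W
n=3: →1(L), so W
n=4: →2(W) only, which is W, so L
n=5: →3(W) only, which is W, so L
n=6: →4(L), so W
n=7: →5(L), so W
n=8: →1(L), so W
n=9: →7(W), 2(W) — all W, so L
n=10: →8(W), 3(W) — all W, so L
n=11: →9(L), so W
n=12: →10(L), so W
n=13: →11(W), 6(W) — all W, so L
n=14: →12(W), 7(W) — all W, so L
n=15: →13(L), so W
n=16: →14(L), so W
n=17: →10(L), so W
n=18: →16(W), 11(W) — all W, so L
n=19: →17(W), 12(W) — all W, so L
n=20: →18(L), so W
n=21: →19(L), so W
n=22: →20(W), 15(W) — all W, so L
n=23: →21(W), 16(W) — all W, so L
n=24: →22(L), so W
n=25: →23(L), so W
n=26: →19(L), so W
n=27: →25(W), 20(W) — all W, so L
n=28: →26(W), 21(W) — all W, so L
n=29: →27(L), so W
n=30: →28(L), so W
n=31: →29(W), 24(W) — all W, so L
n=32: →30(W), 25(W) — all W, so L
n=33: →31(L), so W
n=34: →32(L), so W
n=35: →28(L), so W
n=36: →34(W), 29(W) — all W, so L
n=37: →35(W), 30(W) — all W, so L
n=38: →36(L), so W
n=39: →37(L), so W
n=40: →38(W), 33(W) — all W, so L
n=41: →39(W), 34(W) — all W, so L
n=42: →40(L), so W
n=43: →41(L), so W
n=44: →37(L), so W
L entries with 1 ≤ n ≤ 44 (n=0 is outside the asked range and is not counted): n = 1, 4, 5, 9, 10, 13, 14, 18, 19, 22, 23, 27, 28, 31, 32, 36, 37, 40, 41; that makes 19.

19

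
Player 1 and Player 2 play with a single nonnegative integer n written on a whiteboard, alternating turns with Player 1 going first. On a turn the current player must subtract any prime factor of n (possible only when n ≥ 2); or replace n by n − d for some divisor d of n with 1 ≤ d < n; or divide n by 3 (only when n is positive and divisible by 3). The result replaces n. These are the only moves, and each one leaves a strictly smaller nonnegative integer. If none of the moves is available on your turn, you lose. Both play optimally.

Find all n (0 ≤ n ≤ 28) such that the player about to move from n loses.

Use the standard recursion: the mover loses at a terminal position; elsewhere, the mover wins exactly when some move hands the opponent an L position.
n=0: no move → L
n=1: no move → L
n=2: →0(L), so W
n=3: →0(L), so W
n=4: →2(W), 3(W) — all W, so L
n=5: →0(L), so W
n=6: →4(L), so W
n=7: →0(L), so W
n=8: →4(L), so W
n=9: →3(W), 6(W), 8(W) — all W, so L
n=10: →9(L), so W
n=11: →0(L), so W
n=12: →4(L), so W
n=13: →0(L), so W
n=14: →7(W), 12(W), 13(W) — all W, so L
n=15: →14(L), so W
n=16: →14(L), so W
n=17: →0(L), so W
n=18: →9(L), so W
n=19: →0(L), so W
n=20: →10(W), 15(W), 16(W), 18(W), 19(W) — all W, so L
n=21: →14(L), so W
n=22: →20(L), so W
n=23: →0(L), so W
n=24: →20(L), so W
n=25: →20(L), so W
n=26: →13(W), 24(W), 25(W) — all W, so L
n=27: →9(L), so W
n=28: →14(L), so W
Reading off the rows marked L gives the requested list; there are 7 such values of n.

0, 1, 4, 9, 14, 20, 26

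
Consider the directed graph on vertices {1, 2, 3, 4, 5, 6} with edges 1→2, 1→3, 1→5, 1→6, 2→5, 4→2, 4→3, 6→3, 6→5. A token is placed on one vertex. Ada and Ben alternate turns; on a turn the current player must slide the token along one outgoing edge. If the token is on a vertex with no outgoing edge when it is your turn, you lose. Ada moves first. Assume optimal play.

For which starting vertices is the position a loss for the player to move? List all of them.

Label each position W (a win for the player to move) or L (a loss). A position with no legal move is L; any other position is W exactly when some move reaches an L, and L when every move reaches a W.
Every edge goes from a vertex to one that appears earlier in the order 3, 5, 2, 6, 1, 4, so processing vertices in that order labels each vertex after all of its successors.
3: no outgoing edge → L
5: no outgoing edge → L
2: →5(L), so W
6: →5(L), so W
1: →5(L), so W
4: →3(L), so W
Reading off the rows marked L gives the requested list; there are 2 such vertices.

3, 5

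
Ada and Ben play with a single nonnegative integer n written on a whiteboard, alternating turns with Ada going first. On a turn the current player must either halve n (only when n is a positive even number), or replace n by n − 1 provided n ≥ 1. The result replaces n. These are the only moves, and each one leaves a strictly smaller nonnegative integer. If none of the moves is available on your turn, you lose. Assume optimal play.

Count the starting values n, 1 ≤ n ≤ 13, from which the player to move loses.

6

Compute win/loss labels from the base case upward. A position with no move is L. Any other position is W if it can reach an L in one move, else L.
n=0: no move → L
n=1: reaches L-position 0 → W
n=2: only reaches 1(W), which is W → L
n=3: reaches L-position 2 → W
n=4: reaches L-position 2 → W
n=5: only reaches 4(W), which is W → L
n=6: reaches L-position 5 → W
n=7: only reaches 6(W), which is W → L
n=8: reaches L-position 7 → W
n=9: only reaches 8(W), which is W → L
n=10: reaches L-position 5 → W
n=11: only reaches 10(W), which is W → L
n=12: reaches L-position 11 → W
n=13: only reaches 12(W), which is W → L
L entries with 1 ≤ n ≤ 13 (n=0 is outside the asked range and is not counted): n = 2, 5, 7, 9, 11, 13; that makes 6.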